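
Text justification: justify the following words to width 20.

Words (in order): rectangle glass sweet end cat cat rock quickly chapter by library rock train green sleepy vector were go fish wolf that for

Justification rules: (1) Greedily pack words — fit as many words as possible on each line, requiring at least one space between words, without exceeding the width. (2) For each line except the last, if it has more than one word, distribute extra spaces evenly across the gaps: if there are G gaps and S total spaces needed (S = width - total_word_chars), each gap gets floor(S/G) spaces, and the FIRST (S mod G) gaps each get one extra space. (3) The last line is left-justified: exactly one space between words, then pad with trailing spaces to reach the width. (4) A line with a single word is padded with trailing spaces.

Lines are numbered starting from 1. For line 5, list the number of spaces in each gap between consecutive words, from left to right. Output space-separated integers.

Answer: 2 2

Derivation:
Line 1: ['rectangle', 'glass'] (min_width=15, slack=5)
Line 2: ['sweet', 'end', 'cat', 'cat'] (min_width=17, slack=3)
Line 3: ['rock', 'quickly', 'chapter'] (min_width=20, slack=0)
Line 4: ['by', 'library', 'rock'] (min_width=15, slack=5)
Line 5: ['train', 'green', 'sleepy'] (min_width=18, slack=2)
Line 6: ['vector', 'were', 'go', 'fish'] (min_width=19, slack=1)
Line 7: ['wolf', 'that', 'for'] (min_width=13, slack=7)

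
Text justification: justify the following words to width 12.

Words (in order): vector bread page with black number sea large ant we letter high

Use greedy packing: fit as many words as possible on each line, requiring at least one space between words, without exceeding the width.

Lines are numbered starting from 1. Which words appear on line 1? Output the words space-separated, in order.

Line 1: ['vector', 'bread'] (min_width=12, slack=0)
Line 2: ['page', 'with'] (min_width=9, slack=3)
Line 3: ['black', 'number'] (min_width=12, slack=0)
Line 4: ['sea', 'large'] (min_width=9, slack=3)
Line 5: ['ant', 'we'] (min_width=6, slack=6)
Line 6: ['letter', 'high'] (min_width=11, slack=1)

Answer: vector bread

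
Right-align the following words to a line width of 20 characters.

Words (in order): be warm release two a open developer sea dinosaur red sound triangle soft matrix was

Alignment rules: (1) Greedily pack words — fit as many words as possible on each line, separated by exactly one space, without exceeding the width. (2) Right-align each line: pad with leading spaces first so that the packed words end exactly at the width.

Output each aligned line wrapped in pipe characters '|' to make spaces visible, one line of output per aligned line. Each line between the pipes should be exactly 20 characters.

Line 1: ['be', 'warm', 'release', 'two'] (min_width=19, slack=1)
Line 2: ['a', 'open', 'developer', 'sea'] (min_width=20, slack=0)
Line 3: ['dinosaur', 'red', 'sound'] (min_width=18, slack=2)
Line 4: ['triangle', 'soft', 'matrix'] (min_width=20, slack=0)
Line 5: ['was'] (min_width=3, slack=17)

Answer: | be warm release two|
|a open developer sea|
|  dinosaur red sound|
|triangle soft matrix|
|                 was|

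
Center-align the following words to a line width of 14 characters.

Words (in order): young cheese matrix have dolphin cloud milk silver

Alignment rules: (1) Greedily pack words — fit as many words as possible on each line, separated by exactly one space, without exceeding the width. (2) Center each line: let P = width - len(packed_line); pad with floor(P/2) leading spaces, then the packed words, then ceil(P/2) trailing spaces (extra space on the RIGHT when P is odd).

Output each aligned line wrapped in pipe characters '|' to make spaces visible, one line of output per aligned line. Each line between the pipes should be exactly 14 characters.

Line 1: ['young', 'cheese'] (min_width=12, slack=2)
Line 2: ['matrix', 'have'] (min_width=11, slack=3)
Line 3: ['dolphin', 'cloud'] (min_width=13, slack=1)
Line 4: ['milk', 'silver'] (min_width=11, slack=3)

Answer: | young cheese |
| matrix have  |
|dolphin cloud |
| milk silver  |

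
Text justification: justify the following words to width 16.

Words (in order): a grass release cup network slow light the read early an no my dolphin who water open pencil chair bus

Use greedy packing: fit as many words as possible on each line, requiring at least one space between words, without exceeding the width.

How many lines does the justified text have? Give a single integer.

Line 1: ['a', 'grass', 'release'] (min_width=15, slack=1)
Line 2: ['cup', 'network', 'slow'] (min_width=16, slack=0)
Line 3: ['light', 'the', 'read'] (min_width=14, slack=2)
Line 4: ['early', 'an', 'no', 'my'] (min_width=14, slack=2)
Line 5: ['dolphin', 'who'] (min_width=11, slack=5)
Line 6: ['water', 'open'] (min_width=10, slack=6)
Line 7: ['pencil', 'chair', 'bus'] (min_width=16, slack=0)
Total lines: 7

Answer: 7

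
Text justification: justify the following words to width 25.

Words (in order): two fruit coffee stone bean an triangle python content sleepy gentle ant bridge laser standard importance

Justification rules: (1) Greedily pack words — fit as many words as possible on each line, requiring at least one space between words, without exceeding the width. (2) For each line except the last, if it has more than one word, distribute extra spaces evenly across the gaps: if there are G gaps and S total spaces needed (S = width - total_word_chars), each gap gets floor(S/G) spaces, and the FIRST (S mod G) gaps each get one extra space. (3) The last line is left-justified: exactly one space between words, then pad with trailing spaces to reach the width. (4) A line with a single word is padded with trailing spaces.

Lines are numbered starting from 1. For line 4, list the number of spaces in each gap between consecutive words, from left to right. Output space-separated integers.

Answer: 3 3

Derivation:
Line 1: ['two', 'fruit', 'coffee', 'stone'] (min_width=22, slack=3)
Line 2: ['bean', 'an', 'triangle', 'python'] (min_width=23, slack=2)
Line 3: ['content', 'sleepy', 'gentle', 'ant'] (min_width=25, slack=0)
Line 4: ['bridge', 'laser', 'standard'] (min_width=21, slack=4)
Line 5: ['importance'] (min_width=10, slack=15)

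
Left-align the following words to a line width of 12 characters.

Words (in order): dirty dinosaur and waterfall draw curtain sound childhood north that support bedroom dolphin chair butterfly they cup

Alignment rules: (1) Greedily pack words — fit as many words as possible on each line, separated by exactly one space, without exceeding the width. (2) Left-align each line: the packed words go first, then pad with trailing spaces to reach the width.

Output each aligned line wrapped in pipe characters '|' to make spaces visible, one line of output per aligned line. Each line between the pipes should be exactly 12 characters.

Line 1: ['dirty'] (min_width=5, slack=7)
Line 2: ['dinosaur', 'and'] (min_width=12, slack=0)
Line 3: ['waterfall'] (min_width=9, slack=3)
Line 4: ['draw', 'curtain'] (min_width=12, slack=0)
Line 5: ['sound'] (min_width=5, slack=7)
Line 6: ['childhood'] (min_width=9, slack=3)
Line 7: ['north', 'that'] (min_width=10, slack=2)
Line 8: ['support'] (min_width=7, slack=5)
Line 9: ['bedroom'] (min_width=7, slack=5)
Line 10: ['dolphin'] (min_width=7, slack=5)
Line 11: ['chair'] (min_width=5, slack=7)
Line 12: ['butterfly'] (min_width=9, slack=3)
Line 13: ['they', 'cup'] (min_width=8, slack=4)

Answer: |dirty       |
|dinosaur and|
|waterfall   |
|draw curtain|
|sound       |
|childhood   |
|north that  |
|support     |
|bedroom     |
|dolphin     |
|chair       |
|butterfly   |
|they cup    |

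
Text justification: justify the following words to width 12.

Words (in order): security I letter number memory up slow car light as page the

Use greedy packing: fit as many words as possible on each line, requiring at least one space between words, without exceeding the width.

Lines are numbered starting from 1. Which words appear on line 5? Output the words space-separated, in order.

Line 1: ['security', 'I'] (min_width=10, slack=2)
Line 2: ['letter'] (min_width=6, slack=6)
Line 3: ['number'] (min_width=6, slack=6)
Line 4: ['memory', 'up'] (min_width=9, slack=3)
Line 5: ['slow', 'car'] (min_width=8, slack=4)
Line 6: ['light', 'as'] (min_width=8, slack=4)
Line 7: ['page', 'the'] (min_width=8, slack=4)

Answer: slow car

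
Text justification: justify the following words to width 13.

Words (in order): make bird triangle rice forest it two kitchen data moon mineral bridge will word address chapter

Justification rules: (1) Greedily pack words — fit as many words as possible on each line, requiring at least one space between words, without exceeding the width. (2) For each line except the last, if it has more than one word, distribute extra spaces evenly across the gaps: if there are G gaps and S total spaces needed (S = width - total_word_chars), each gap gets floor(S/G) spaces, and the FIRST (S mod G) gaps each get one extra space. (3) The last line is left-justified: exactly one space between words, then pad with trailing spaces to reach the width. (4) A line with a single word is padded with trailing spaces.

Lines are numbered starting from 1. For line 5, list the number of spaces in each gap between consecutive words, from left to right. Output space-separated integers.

Line 1: ['make', 'bird'] (min_width=9, slack=4)
Line 2: ['triangle', 'rice'] (min_width=13, slack=0)
Line 3: ['forest', 'it', 'two'] (min_width=13, slack=0)
Line 4: ['kitchen', 'data'] (min_width=12, slack=1)
Line 5: ['moon', 'mineral'] (min_width=12, slack=1)
Line 6: ['bridge', 'will'] (min_width=11, slack=2)
Line 7: ['word', 'address'] (min_width=12, slack=1)
Line 8: ['chapter'] (min_width=7, slack=6)

Answer: 2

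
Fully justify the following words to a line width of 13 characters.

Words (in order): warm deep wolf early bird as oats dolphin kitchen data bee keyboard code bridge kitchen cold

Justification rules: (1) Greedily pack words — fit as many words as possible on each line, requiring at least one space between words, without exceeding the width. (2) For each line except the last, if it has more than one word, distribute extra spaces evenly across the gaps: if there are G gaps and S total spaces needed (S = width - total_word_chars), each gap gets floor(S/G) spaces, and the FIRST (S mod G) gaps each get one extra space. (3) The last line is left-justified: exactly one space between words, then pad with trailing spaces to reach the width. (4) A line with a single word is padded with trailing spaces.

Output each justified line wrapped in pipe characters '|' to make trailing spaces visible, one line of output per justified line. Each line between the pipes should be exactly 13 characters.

Answer: |warm     deep|
|wolf    early|
|bird  as oats|
|dolphin      |
|kitchen  data|
|bee  keyboard|
|code   bridge|
|kitchen cold |

Derivation:
Line 1: ['warm', 'deep'] (min_width=9, slack=4)
Line 2: ['wolf', 'early'] (min_width=10, slack=3)
Line 3: ['bird', 'as', 'oats'] (min_width=12, slack=1)
Line 4: ['dolphin'] (min_width=7, slack=6)
Line 5: ['kitchen', 'data'] (min_width=12, slack=1)
Line 6: ['bee', 'keyboard'] (min_width=12, slack=1)
Line 7: ['code', 'bridge'] (min_width=11, slack=2)
Line 8: ['kitchen', 'cold'] (min_width=12, slack=1)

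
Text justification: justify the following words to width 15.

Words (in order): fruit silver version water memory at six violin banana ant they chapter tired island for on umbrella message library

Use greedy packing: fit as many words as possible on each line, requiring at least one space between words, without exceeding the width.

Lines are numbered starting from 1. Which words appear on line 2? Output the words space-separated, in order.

Line 1: ['fruit', 'silver'] (min_width=12, slack=3)
Line 2: ['version', 'water'] (min_width=13, slack=2)
Line 3: ['memory', 'at', 'six'] (min_width=13, slack=2)
Line 4: ['violin', 'banana'] (min_width=13, slack=2)
Line 5: ['ant', 'they'] (min_width=8, slack=7)
Line 6: ['chapter', 'tired'] (min_width=13, slack=2)
Line 7: ['island', 'for', 'on'] (min_width=13, slack=2)
Line 8: ['umbrella'] (min_width=8, slack=7)
Line 9: ['message', 'library'] (min_width=15, slack=0)

Answer: version water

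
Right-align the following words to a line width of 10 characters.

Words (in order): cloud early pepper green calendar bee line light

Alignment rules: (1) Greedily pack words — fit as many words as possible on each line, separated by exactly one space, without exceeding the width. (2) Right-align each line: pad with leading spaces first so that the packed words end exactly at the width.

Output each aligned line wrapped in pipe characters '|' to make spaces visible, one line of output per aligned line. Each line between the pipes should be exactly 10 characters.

Answer: |     cloud|
|     early|
|    pepper|
|     green|
|  calendar|
|  bee line|
|     light|

Derivation:
Line 1: ['cloud'] (min_width=5, slack=5)
Line 2: ['early'] (min_width=5, slack=5)
Line 3: ['pepper'] (min_width=6, slack=4)
Line 4: ['green'] (min_width=5, slack=5)
Line 5: ['calendar'] (min_width=8, slack=2)
Line 6: ['bee', 'line'] (min_width=8, slack=2)
Line 7: ['light'] (min_width=5, slack=5)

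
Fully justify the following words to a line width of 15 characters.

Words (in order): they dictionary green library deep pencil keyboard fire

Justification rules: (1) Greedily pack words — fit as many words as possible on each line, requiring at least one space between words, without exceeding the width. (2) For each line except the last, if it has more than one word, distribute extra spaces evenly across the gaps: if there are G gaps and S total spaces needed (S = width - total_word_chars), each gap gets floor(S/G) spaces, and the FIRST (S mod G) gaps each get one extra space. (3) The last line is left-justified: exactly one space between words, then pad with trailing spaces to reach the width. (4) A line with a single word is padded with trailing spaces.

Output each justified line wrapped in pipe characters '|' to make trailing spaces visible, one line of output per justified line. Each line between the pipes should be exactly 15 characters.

Answer: |they dictionary|
|green   library|
|deep     pencil|
|keyboard fire  |

Derivation:
Line 1: ['they', 'dictionary'] (min_width=15, slack=0)
Line 2: ['green', 'library'] (min_width=13, slack=2)
Line 3: ['deep', 'pencil'] (min_width=11, slack=4)
Line 4: ['keyboard', 'fire'] (min_width=13, slack=2)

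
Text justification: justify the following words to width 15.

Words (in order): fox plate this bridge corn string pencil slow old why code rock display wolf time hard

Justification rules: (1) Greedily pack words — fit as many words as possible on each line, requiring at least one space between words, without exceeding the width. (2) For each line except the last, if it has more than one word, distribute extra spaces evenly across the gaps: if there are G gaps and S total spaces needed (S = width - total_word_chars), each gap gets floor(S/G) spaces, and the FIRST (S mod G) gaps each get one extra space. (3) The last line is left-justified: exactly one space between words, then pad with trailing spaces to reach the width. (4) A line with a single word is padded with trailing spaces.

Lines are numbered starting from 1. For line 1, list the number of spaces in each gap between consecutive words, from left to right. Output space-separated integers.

Answer: 2 1

Derivation:
Line 1: ['fox', 'plate', 'this'] (min_width=14, slack=1)
Line 2: ['bridge', 'corn'] (min_width=11, slack=4)
Line 3: ['string', 'pencil'] (min_width=13, slack=2)
Line 4: ['slow', 'old', 'why'] (min_width=12, slack=3)
Line 5: ['code', 'rock'] (min_width=9, slack=6)
Line 6: ['display', 'wolf'] (min_width=12, slack=3)
Line 7: ['time', 'hard'] (min_width=9, slack=6)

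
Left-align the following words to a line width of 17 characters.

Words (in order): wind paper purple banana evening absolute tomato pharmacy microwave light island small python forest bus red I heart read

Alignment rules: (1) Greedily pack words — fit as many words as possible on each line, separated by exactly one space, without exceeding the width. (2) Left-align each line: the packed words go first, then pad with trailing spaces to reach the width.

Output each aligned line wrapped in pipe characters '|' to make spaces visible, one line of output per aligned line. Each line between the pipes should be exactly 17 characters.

Answer: |wind paper purple|
|banana evening   |
|absolute tomato  |
|pharmacy         |
|microwave light  |
|island small     |
|python forest bus|
|red I heart read |

Derivation:
Line 1: ['wind', 'paper', 'purple'] (min_width=17, slack=0)
Line 2: ['banana', 'evening'] (min_width=14, slack=3)
Line 3: ['absolute', 'tomato'] (min_width=15, slack=2)
Line 4: ['pharmacy'] (min_width=8, slack=9)
Line 5: ['microwave', 'light'] (min_width=15, slack=2)
Line 6: ['island', 'small'] (min_width=12, slack=5)
Line 7: ['python', 'forest', 'bus'] (min_width=17, slack=0)
Line 8: ['red', 'I', 'heart', 'read'] (min_width=16, slack=1)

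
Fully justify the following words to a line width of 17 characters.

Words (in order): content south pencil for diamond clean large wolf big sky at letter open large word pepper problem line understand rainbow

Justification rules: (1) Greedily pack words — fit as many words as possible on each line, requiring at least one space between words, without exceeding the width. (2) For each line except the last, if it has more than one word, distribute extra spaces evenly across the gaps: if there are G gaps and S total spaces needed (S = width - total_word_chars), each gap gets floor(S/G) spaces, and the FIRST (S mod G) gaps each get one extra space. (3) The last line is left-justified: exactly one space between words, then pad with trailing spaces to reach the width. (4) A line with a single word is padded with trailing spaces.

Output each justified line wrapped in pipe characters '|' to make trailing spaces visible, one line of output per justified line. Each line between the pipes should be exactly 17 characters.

Answer: |content     south|
|pencil        for|
|diamond     clean|
|large   wolf  big|
|sky   at   letter|
|open  large  word|
|pepper    problem|
|line   understand|
|rainbow          |

Derivation:
Line 1: ['content', 'south'] (min_width=13, slack=4)
Line 2: ['pencil', 'for'] (min_width=10, slack=7)
Line 3: ['diamond', 'clean'] (min_width=13, slack=4)
Line 4: ['large', 'wolf', 'big'] (min_width=14, slack=3)
Line 5: ['sky', 'at', 'letter'] (min_width=13, slack=4)
Line 6: ['open', 'large', 'word'] (min_width=15, slack=2)
Line 7: ['pepper', 'problem'] (min_width=14, slack=3)
Line 8: ['line', 'understand'] (min_width=15, slack=2)
Line 9: ['rainbow'] (min_width=7, slack=10)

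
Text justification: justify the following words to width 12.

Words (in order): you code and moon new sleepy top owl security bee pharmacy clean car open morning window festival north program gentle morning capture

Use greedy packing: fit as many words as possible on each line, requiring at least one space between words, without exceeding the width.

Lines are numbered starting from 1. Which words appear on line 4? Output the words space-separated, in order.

Line 1: ['you', 'code', 'and'] (min_width=12, slack=0)
Line 2: ['moon', 'new'] (min_width=8, slack=4)
Line 3: ['sleepy', 'top'] (min_width=10, slack=2)
Line 4: ['owl', 'security'] (min_width=12, slack=0)
Line 5: ['bee', 'pharmacy'] (min_width=12, slack=0)
Line 6: ['clean', 'car'] (min_width=9, slack=3)
Line 7: ['open', 'morning'] (min_width=12, slack=0)
Line 8: ['window'] (min_width=6, slack=6)
Line 9: ['festival'] (min_width=8, slack=4)
Line 10: ['north'] (min_width=5, slack=7)
Line 11: ['program'] (min_width=7, slack=5)
Line 12: ['gentle'] (min_width=6, slack=6)
Line 13: ['morning'] (min_width=7, slack=5)
Line 14: ['capture'] (min_width=7, slack=5)

Answer: owl security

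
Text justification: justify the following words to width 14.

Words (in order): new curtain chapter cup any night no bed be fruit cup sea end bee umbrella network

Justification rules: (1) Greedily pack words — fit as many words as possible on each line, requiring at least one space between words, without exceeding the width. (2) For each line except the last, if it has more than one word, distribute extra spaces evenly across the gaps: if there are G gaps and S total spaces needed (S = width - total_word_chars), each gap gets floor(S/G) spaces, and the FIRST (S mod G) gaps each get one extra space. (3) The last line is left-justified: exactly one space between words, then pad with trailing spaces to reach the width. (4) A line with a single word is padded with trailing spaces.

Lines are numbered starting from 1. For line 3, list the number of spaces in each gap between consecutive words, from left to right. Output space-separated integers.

Line 1: ['new', 'curtain'] (min_width=11, slack=3)
Line 2: ['chapter', 'cup'] (min_width=11, slack=3)
Line 3: ['any', 'night', 'no'] (min_width=12, slack=2)
Line 4: ['bed', 'be', 'fruit'] (min_width=12, slack=2)
Line 5: ['cup', 'sea', 'end'] (min_width=11, slack=3)
Line 6: ['bee', 'umbrella'] (min_width=12, slack=2)
Line 7: ['network'] (min_width=7, slack=7)

Answer: 2 2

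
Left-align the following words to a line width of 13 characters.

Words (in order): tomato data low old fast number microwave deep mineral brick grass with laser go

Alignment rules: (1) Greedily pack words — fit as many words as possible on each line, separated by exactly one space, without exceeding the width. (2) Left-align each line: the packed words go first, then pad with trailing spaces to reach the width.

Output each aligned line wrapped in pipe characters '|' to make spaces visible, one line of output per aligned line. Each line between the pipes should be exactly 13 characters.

Line 1: ['tomato', 'data'] (min_width=11, slack=2)
Line 2: ['low', 'old', 'fast'] (min_width=12, slack=1)
Line 3: ['number'] (min_width=6, slack=7)
Line 4: ['microwave'] (min_width=9, slack=4)
Line 5: ['deep', 'mineral'] (min_width=12, slack=1)
Line 6: ['brick', 'grass'] (min_width=11, slack=2)
Line 7: ['with', 'laser', 'go'] (min_width=13, slack=0)

Answer: |tomato data  |
|low old fast |
|number       |
|microwave    |
|deep mineral |
|brick grass  |
|with laser go|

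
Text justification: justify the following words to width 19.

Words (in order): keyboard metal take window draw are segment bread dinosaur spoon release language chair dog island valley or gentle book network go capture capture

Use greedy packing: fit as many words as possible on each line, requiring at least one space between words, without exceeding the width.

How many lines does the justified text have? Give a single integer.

Answer: 9

Derivation:
Line 1: ['keyboard', 'metal', 'take'] (min_width=19, slack=0)
Line 2: ['window', 'draw', 'are'] (min_width=15, slack=4)
Line 3: ['segment', 'bread'] (min_width=13, slack=6)
Line 4: ['dinosaur', 'spoon'] (min_width=14, slack=5)
Line 5: ['release', 'language'] (min_width=16, slack=3)
Line 6: ['chair', 'dog', 'island'] (min_width=16, slack=3)
Line 7: ['valley', 'or', 'gentle'] (min_width=16, slack=3)
Line 8: ['book', 'network', 'go'] (min_width=15, slack=4)
Line 9: ['capture', 'capture'] (min_width=15, slack=4)
Total lines: 9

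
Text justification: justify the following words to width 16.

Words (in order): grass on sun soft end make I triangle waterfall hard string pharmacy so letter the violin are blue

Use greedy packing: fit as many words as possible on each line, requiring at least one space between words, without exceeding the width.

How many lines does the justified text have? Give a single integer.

Answer: 7

Derivation:
Line 1: ['grass', 'on', 'sun'] (min_width=12, slack=4)
Line 2: ['soft', 'end', 'make', 'I'] (min_width=15, slack=1)
Line 3: ['triangle'] (min_width=8, slack=8)
Line 4: ['waterfall', 'hard'] (min_width=14, slack=2)
Line 5: ['string', 'pharmacy'] (min_width=15, slack=1)
Line 6: ['so', 'letter', 'the'] (min_width=13, slack=3)
Line 7: ['violin', 'are', 'blue'] (min_width=15, slack=1)
Total lines: 7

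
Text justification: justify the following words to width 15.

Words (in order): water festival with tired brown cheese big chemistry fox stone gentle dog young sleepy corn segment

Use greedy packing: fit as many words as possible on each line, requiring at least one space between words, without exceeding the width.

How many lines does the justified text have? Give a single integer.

Line 1: ['water', 'festival'] (min_width=14, slack=1)
Line 2: ['with', 'tired'] (min_width=10, slack=5)
Line 3: ['brown', 'cheese'] (min_width=12, slack=3)
Line 4: ['big', 'chemistry'] (min_width=13, slack=2)
Line 5: ['fox', 'stone'] (min_width=9, slack=6)
Line 6: ['gentle', 'dog'] (min_width=10, slack=5)
Line 7: ['young', 'sleepy'] (min_width=12, slack=3)
Line 8: ['corn', 'segment'] (min_width=12, slack=3)
Total lines: 8

Answer: 8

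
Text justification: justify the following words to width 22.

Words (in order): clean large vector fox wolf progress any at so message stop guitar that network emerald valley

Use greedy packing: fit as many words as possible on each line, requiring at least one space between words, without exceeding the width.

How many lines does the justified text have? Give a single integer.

Line 1: ['clean', 'large', 'vector', 'fox'] (min_width=22, slack=0)
Line 2: ['wolf', 'progress', 'any', 'at'] (min_width=20, slack=2)
Line 3: ['so', 'message', 'stop', 'guitar'] (min_width=22, slack=0)
Line 4: ['that', 'network', 'emerald'] (min_width=20, slack=2)
Line 5: ['valley'] (min_width=6, slack=16)
Total lines: 5

Answer: 5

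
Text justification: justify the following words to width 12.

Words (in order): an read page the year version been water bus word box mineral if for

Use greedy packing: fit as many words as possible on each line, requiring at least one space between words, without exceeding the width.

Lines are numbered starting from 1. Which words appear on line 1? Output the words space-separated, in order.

Line 1: ['an', 'read', 'page'] (min_width=12, slack=0)
Line 2: ['the', 'year'] (min_width=8, slack=4)
Line 3: ['version', 'been'] (min_width=12, slack=0)
Line 4: ['water', 'bus'] (min_width=9, slack=3)
Line 5: ['word', 'box'] (min_width=8, slack=4)
Line 6: ['mineral', 'if'] (min_width=10, slack=2)
Line 7: ['for'] (min_width=3, slack=9)

Answer: an read page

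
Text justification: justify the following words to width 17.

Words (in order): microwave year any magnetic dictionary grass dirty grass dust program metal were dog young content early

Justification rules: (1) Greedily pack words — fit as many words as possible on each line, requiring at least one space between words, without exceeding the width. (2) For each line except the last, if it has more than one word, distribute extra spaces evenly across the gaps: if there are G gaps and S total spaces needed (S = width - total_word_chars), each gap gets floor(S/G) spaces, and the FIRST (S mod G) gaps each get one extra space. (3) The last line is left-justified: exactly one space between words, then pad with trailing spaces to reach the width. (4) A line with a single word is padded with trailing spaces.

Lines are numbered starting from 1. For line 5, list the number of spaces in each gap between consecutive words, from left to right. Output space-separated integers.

Answer: 5

Derivation:
Line 1: ['microwave', 'year'] (min_width=14, slack=3)
Line 2: ['any', 'magnetic'] (min_width=12, slack=5)
Line 3: ['dictionary', 'grass'] (min_width=16, slack=1)
Line 4: ['dirty', 'grass', 'dust'] (min_width=16, slack=1)
Line 5: ['program', 'metal'] (min_width=13, slack=4)
Line 6: ['were', 'dog', 'young'] (min_width=14, slack=3)
Line 7: ['content', 'early'] (min_width=13, slack=4)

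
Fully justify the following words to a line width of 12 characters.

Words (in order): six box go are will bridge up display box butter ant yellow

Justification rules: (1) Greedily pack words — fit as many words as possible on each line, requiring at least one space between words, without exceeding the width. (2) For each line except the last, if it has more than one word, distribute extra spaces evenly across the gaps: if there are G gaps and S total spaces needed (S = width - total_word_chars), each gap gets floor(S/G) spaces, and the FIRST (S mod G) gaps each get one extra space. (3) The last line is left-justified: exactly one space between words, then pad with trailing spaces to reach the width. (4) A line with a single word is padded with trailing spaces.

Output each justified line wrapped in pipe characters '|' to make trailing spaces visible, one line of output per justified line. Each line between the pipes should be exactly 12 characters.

Line 1: ['six', 'box', 'go'] (min_width=10, slack=2)
Line 2: ['are', 'will'] (min_width=8, slack=4)
Line 3: ['bridge', 'up'] (min_width=9, slack=3)
Line 4: ['display', 'box'] (min_width=11, slack=1)
Line 5: ['butter', 'ant'] (min_width=10, slack=2)
Line 6: ['yellow'] (min_width=6, slack=6)

Answer: |six  box  go|
|are     will|
|bridge    up|
|display  box|
|butter   ant|
|yellow      |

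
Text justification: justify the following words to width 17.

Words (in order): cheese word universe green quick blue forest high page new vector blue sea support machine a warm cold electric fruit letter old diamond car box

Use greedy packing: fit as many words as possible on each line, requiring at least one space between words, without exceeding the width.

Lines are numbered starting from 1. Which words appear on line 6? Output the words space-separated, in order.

Line 1: ['cheese', 'word'] (min_width=11, slack=6)
Line 2: ['universe', 'green'] (min_width=14, slack=3)
Line 3: ['quick', 'blue', 'forest'] (min_width=17, slack=0)
Line 4: ['high', 'page', 'new'] (min_width=13, slack=4)
Line 5: ['vector', 'blue', 'sea'] (min_width=15, slack=2)
Line 6: ['support', 'machine', 'a'] (min_width=17, slack=0)
Line 7: ['warm', 'cold'] (min_width=9, slack=8)
Line 8: ['electric', 'fruit'] (min_width=14, slack=3)
Line 9: ['letter', 'old'] (min_width=10, slack=7)
Line 10: ['diamond', 'car', 'box'] (min_width=15, slack=2)

Answer: support machine a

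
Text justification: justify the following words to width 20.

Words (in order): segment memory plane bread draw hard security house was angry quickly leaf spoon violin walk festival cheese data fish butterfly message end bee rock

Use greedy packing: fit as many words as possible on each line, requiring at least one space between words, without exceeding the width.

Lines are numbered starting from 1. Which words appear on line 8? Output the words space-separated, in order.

Answer: message end bee rock

Derivation:
Line 1: ['segment', 'memory', 'plane'] (min_width=20, slack=0)
Line 2: ['bread', 'draw', 'hard'] (min_width=15, slack=5)
Line 3: ['security', 'house', 'was'] (min_width=18, slack=2)
Line 4: ['angry', 'quickly', 'leaf'] (min_width=18, slack=2)
Line 5: ['spoon', 'violin', 'walk'] (min_width=17, slack=3)
Line 6: ['festival', 'cheese', 'data'] (min_width=20, slack=0)
Line 7: ['fish', 'butterfly'] (min_width=14, slack=6)
Line 8: ['message', 'end', 'bee', 'rock'] (min_width=20, slack=0)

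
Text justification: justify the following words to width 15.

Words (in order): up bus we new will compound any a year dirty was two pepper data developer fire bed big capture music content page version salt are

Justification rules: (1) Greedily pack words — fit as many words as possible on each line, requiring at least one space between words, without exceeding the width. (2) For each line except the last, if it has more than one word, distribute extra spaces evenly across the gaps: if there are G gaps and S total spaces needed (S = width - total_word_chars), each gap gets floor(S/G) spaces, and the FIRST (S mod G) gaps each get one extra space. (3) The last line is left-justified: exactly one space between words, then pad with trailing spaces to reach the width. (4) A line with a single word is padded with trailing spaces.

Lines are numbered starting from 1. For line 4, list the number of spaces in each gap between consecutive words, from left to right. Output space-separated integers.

Answer: 2 2

Derivation:
Line 1: ['up', 'bus', 'we', 'new'] (min_width=13, slack=2)
Line 2: ['will', 'compound'] (min_width=13, slack=2)
Line 3: ['any', 'a', 'year'] (min_width=10, slack=5)
Line 4: ['dirty', 'was', 'two'] (min_width=13, slack=2)
Line 5: ['pepper', 'data'] (min_width=11, slack=4)
Line 6: ['developer', 'fire'] (min_width=14, slack=1)
Line 7: ['bed', 'big', 'capture'] (min_width=15, slack=0)
Line 8: ['music', 'content'] (min_width=13, slack=2)
Line 9: ['page', 'version'] (min_width=12, slack=3)
Line 10: ['salt', 'are'] (min_width=8, slack=7)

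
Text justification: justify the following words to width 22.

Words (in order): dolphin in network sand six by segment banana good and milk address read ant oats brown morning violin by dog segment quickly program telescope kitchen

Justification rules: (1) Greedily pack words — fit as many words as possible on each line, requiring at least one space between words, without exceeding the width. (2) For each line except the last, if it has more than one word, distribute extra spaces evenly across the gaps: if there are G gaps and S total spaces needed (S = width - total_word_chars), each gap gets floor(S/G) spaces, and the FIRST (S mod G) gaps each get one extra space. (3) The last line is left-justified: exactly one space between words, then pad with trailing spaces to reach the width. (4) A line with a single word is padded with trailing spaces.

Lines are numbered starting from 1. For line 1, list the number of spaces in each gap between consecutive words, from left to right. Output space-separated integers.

Answer: 3 3

Derivation:
Line 1: ['dolphin', 'in', 'network'] (min_width=18, slack=4)
Line 2: ['sand', 'six', 'by', 'segment'] (min_width=19, slack=3)
Line 3: ['banana', 'good', 'and', 'milk'] (min_width=20, slack=2)
Line 4: ['address', 'read', 'ant', 'oats'] (min_width=21, slack=1)
Line 5: ['brown', 'morning', 'violin'] (min_width=20, slack=2)
Line 6: ['by', 'dog', 'segment', 'quickly'] (min_width=22, slack=0)
Line 7: ['program', 'telescope'] (min_width=17, slack=5)
Line 8: ['kitchen'] (min_width=7, slack=15)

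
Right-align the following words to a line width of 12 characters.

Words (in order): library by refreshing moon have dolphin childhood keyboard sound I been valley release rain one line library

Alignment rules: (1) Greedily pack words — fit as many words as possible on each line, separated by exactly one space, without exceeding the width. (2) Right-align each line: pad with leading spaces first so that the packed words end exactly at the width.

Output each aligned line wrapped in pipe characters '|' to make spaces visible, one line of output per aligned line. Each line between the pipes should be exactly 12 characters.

Answer: |  library by|
|  refreshing|
|   moon have|
|     dolphin|
|   childhood|
|    keyboard|
|sound I been|
|      valley|
|release rain|
|    one line|
|     library|

Derivation:
Line 1: ['library', 'by'] (min_width=10, slack=2)
Line 2: ['refreshing'] (min_width=10, slack=2)
Line 3: ['moon', 'have'] (min_width=9, slack=3)
Line 4: ['dolphin'] (min_width=7, slack=5)
Line 5: ['childhood'] (min_width=9, slack=3)
Line 6: ['keyboard'] (min_width=8, slack=4)
Line 7: ['sound', 'I', 'been'] (min_width=12, slack=0)
Line 8: ['valley'] (min_width=6, slack=6)
Line 9: ['release', 'rain'] (min_width=12, slack=0)
Line 10: ['one', 'line'] (min_width=8, slack=4)
Line 11: ['library'] (min_width=7, slack=5)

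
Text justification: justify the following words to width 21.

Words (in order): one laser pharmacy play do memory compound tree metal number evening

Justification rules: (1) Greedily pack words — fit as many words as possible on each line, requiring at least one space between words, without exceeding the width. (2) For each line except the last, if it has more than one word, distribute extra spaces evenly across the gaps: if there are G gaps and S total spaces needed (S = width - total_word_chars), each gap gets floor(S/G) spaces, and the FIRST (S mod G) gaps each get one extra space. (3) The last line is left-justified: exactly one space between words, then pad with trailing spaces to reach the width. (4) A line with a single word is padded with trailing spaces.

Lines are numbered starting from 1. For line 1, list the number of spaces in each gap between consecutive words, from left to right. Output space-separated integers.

Line 1: ['one', 'laser', 'pharmacy'] (min_width=18, slack=3)
Line 2: ['play', 'do', 'memory'] (min_width=14, slack=7)
Line 3: ['compound', 'tree', 'metal'] (min_width=19, slack=2)
Line 4: ['number', 'evening'] (min_width=14, slack=7)

Answer: 3 2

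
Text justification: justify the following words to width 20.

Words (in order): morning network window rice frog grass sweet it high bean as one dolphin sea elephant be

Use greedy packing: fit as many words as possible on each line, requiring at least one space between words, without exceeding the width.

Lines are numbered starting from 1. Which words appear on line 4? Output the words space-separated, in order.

Answer: bean as one dolphin

Derivation:
Line 1: ['morning', 'network'] (min_width=15, slack=5)
Line 2: ['window', 'rice', 'frog'] (min_width=16, slack=4)
Line 3: ['grass', 'sweet', 'it', 'high'] (min_width=19, slack=1)
Line 4: ['bean', 'as', 'one', 'dolphin'] (min_width=19, slack=1)
Line 5: ['sea', 'elephant', 'be'] (min_width=15, slack=5)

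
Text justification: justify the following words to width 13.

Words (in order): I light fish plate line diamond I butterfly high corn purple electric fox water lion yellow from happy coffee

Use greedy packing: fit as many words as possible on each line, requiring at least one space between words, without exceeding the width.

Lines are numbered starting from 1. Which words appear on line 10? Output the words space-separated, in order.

Answer: happy coffee

Derivation:
Line 1: ['I', 'light', 'fish'] (min_width=12, slack=1)
Line 2: ['plate', 'line'] (min_width=10, slack=3)
Line 3: ['diamond', 'I'] (min_width=9, slack=4)
Line 4: ['butterfly'] (min_width=9, slack=4)
Line 5: ['high', 'corn'] (min_width=9, slack=4)
Line 6: ['purple'] (min_width=6, slack=7)
Line 7: ['electric', 'fox'] (min_width=12, slack=1)
Line 8: ['water', 'lion'] (min_width=10, slack=3)
Line 9: ['yellow', 'from'] (min_width=11, slack=2)
Line 10: ['happy', 'coffee'] (min_width=12, slack=1)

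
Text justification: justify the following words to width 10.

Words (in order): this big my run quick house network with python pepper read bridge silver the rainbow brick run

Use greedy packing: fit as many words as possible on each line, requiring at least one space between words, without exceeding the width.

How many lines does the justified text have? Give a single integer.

Answer: 13

Derivation:
Line 1: ['this', 'big'] (min_width=8, slack=2)
Line 2: ['my', 'run'] (min_width=6, slack=4)
Line 3: ['quick'] (min_width=5, slack=5)
Line 4: ['house'] (min_width=5, slack=5)
Line 5: ['network'] (min_width=7, slack=3)
Line 6: ['with'] (min_width=4, slack=6)
Line 7: ['python'] (min_width=6, slack=4)
Line 8: ['pepper'] (min_width=6, slack=4)
Line 9: ['read'] (min_width=4, slack=6)
Line 10: ['bridge'] (min_width=6, slack=4)
Line 11: ['silver', 'the'] (min_width=10, slack=0)
Line 12: ['rainbow'] (min_width=7, slack=3)
Line 13: ['brick', 'run'] (min_width=9, slack=1)
Total lines: 13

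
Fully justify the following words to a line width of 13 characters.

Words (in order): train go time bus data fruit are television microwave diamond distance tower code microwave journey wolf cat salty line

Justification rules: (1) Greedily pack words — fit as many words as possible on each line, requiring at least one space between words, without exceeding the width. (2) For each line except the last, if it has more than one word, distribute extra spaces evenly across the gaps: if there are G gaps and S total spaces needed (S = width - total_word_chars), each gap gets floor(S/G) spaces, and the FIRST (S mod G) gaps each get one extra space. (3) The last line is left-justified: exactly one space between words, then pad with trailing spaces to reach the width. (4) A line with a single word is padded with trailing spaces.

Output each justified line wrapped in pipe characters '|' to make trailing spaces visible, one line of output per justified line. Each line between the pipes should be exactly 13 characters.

Line 1: ['train', 'go', 'time'] (min_width=13, slack=0)
Line 2: ['bus', 'data'] (min_width=8, slack=5)
Line 3: ['fruit', 'are'] (min_width=9, slack=4)
Line 4: ['television'] (min_width=10, slack=3)
Line 5: ['microwave'] (min_width=9, slack=4)
Line 6: ['diamond'] (min_width=7, slack=6)
Line 7: ['distance'] (min_width=8, slack=5)
Line 8: ['tower', 'code'] (min_width=10, slack=3)
Line 9: ['microwave'] (min_width=9, slack=4)
Line 10: ['journey', 'wolf'] (min_width=12, slack=1)
Line 11: ['cat', 'salty'] (min_width=9, slack=4)
Line 12: ['line'] (min_width=4, slack=9)

Answer: |train go time|
|bus      data|
|fruit     are|
|television   |
|microwave    |
|diamond      |
|distance     |
|tower    code|
|microwave    |
|journey  wolf|
|cat     salty|
|line         |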